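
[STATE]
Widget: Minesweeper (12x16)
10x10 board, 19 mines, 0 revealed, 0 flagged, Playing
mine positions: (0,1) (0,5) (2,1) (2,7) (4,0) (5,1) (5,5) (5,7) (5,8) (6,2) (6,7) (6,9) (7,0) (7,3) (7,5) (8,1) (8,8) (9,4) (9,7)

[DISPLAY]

■■■■■■■■■■  
■■■■■■■■■■  
■■■■■■■■■■  
■■■■■■■■■■  
■■■■■■■■■■  
■■■■■■■■■■  
■■■■■■■■■■  
■■■■■■■■■■  
■■■■■■■■■■  
■■■■■■■■■■  
            
            
            
            
            
            


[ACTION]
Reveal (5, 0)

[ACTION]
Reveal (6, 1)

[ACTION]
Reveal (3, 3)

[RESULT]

■■1 1■■■■■  
■■2 112■■■  
■■1   1■■■  
■■1   1■■■  
■■1 112■■■  
2■211■■■■■  
■3■■■■■■■■  
■■■■■■■■■■  
■■■■■■■■■■  
■■■■■■■■■■  
            
            
            
            
            
            


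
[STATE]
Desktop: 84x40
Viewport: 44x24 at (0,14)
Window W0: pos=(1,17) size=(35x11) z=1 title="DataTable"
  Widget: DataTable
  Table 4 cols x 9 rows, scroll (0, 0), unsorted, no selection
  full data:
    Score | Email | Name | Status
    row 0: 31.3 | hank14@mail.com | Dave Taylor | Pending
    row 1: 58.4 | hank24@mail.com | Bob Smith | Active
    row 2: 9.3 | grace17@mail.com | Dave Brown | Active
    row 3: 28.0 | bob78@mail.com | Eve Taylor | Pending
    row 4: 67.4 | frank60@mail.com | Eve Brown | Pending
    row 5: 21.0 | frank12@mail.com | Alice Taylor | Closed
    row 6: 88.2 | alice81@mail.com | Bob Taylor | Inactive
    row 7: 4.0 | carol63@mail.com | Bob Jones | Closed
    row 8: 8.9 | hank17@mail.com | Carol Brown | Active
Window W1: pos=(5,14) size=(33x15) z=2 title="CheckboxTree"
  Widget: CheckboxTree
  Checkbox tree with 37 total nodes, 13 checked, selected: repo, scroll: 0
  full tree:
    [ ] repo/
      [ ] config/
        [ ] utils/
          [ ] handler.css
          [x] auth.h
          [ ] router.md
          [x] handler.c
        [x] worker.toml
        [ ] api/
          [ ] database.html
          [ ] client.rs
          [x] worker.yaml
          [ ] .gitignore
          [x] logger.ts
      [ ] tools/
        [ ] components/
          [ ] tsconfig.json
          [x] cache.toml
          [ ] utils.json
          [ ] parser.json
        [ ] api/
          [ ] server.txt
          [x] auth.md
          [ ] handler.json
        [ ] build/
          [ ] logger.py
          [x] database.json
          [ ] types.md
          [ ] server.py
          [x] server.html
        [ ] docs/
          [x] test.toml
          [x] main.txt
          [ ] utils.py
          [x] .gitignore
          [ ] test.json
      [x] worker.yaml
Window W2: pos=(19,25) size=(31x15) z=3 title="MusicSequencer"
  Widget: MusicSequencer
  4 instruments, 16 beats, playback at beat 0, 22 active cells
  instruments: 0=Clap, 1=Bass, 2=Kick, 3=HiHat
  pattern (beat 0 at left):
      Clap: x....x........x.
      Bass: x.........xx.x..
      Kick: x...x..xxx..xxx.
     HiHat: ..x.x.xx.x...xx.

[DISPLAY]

     ┏━━━━━━━━━━━━━━━━━━━━━━━━━━━━━━━┓      
     ┃ CheckboxTree                  ┃      
     ┠───────────────────────────────┨      
 ┏━━━┃>[-] repo/                     ┃      
 ┃ Da┃   [-] config/                 ┃      
 ┠───┃     [-] utils/                ┃      
 ┃Sco┃       [ ] handler.css         ┃      
 ┃───┃       [x] auth.h              ┃      
 ┃31.┃       [ ] router.md           ┃      
 ┃58.┃       [x] handler.c           ┃      
 ┃9.3┃     [x] worker.toml           ┃      
 ┃28.┃     [-] api/┏━━━━━━━━━━━━━━━━━━━━━━━━
 ┃67.┃       [ ] da┃ MusicSequencer         
 ┗━━━┃       [ ] cl┠────────────────────────
     ┗━━━━━━━━━━━━━┃      ▼123456789012345  
                   ┃  Clap█····█········█·  
                   ┃  Bass█·········██·█··  
                   ┃  Kick█···█··███··███·  
                   ┃ HiHat··█·█·██·█···██·  
                   ┃                        
                   ┃                        
                   ┃                        
                   ┃                        
                   ┃                        


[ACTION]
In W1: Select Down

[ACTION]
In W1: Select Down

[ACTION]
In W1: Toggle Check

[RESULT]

     ┏━━━━━━━━━━━━━━━━━━━━━━━━━━━━━━━┓      
     ┃ CheckboxTree                  ┃      
     ┠───────────────────────────────┨      
 ┏━━━┃ [-] repo/                     ┃      
 ┃ Da┃   [-] config/                 ┃      
 ┠───┃>    [x] utils/                ┃      
 ┃Sco┃       [x] handler.css         ┃      
 ┃───┃       [x] auth.h              ┃      
 ┃31.┃       [x] router.md           ┃      
 ┃58.┃       [x] handler.c           ┃      
 ┃9.3┃     [x] worker.toml           ┃      
 ┃28.┃     [-] api/┏━━━━━━━━━━━━━━━━━━━━━━━━
 ┃67.┃       [ ] da┃ MusicSequencer         
 ┗━━━┃       [ ] cl┠────────────────────────
     ┗━━━━━━━━━━━━━┃      ▼123456789012345  
                   ┃  Clap█····█········█·  
                   ┃  Bass█·········██·█··  
                   ┃  Kick█···█··███··███·  
                   ┃ HiHat··█·█·██·█···██·  
                   ┃                        
                   ┃                        
                   ┃                        
                   ┃                        
                   ┃                        


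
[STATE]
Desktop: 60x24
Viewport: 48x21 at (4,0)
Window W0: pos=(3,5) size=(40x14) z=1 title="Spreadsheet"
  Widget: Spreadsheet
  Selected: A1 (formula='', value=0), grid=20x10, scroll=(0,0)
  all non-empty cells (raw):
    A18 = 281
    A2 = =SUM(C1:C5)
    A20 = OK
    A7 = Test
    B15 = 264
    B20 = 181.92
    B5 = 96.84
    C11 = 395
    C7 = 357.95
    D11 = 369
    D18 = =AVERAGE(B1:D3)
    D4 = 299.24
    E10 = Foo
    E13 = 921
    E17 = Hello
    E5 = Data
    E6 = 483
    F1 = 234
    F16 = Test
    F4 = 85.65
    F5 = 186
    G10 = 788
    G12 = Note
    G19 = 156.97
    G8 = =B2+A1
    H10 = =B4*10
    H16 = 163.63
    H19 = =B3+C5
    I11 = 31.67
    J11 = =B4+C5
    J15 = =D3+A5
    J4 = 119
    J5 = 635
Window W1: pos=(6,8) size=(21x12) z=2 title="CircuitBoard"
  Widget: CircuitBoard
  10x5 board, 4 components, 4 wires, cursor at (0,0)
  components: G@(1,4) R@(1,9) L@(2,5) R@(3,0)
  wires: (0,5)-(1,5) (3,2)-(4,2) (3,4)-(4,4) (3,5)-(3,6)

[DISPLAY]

                                                
                                                
                                                
                                                
                                                
━━━━━━━━━━━━━━━━━━━━━━━━━━━━━━━━━━━━━━┓         
 Spreadsheet                          ┃         
──────────────────────────────────────┨         
A1┏━━━━━━━━━━━━━━━━━━━┓               ┃         
  ┃ CircuitBoard      ┃C       D      ┃         
--┠───────────────────┨---------------┃         
  ┃   0 1 2 3 4 5 6 7 ┃    0       0  ┃         
  ┃0  [.]             ┃    0       0  ┃         
  ┃                   ┃    0       0  ┃         
  ┃1                  ┃    0  299.24  ┃         
  ┃                   ┃    0       0Da┃         
  ┃2                  ┃    0       0  ┃         
  ┃                   ┃57.95       0  ┃         
━━┃3   R       ·      ┃━━━━━━━━━━━━━━━┛         
  ┗━━━━━━━━━━━━━━━━━━━┛                         
                                                


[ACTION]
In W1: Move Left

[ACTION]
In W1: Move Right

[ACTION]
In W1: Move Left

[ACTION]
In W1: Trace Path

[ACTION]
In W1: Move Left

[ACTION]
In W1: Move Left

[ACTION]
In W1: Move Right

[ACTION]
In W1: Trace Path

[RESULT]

                                                
                                                
                                                
                                                
                                                
━━━━━━━━━━━━━━━━━━━━━━━━━━━━━━━━━━━━━━┓         
 Spreadsheet                          ┃         
──────────────────────────────────────┨         
A1┏━━━━━━━━━━━━━━━━━━━┓               ┃         
  ┃ CircuitBoard      ┃C       D      ┃         
--┠───────────────────┨---------------┃         
  ┃   0 1 2 3 4 5 6 7 ┃    0       0  ┃         
  ┃0      [.]         ┃    0       0  ┃         
  ┃                   ┃    0       0  ┃         
  ┃1                  ┃    0  299.24  ┃         
  ┃                   ┃    0       0Da┃         
  ┃2                  ┃    0       0  ┃         
  ┃                   ┃57.95       0  ┃         
━━┃3   R       ·      ┃━━━━━━━━━━━━━━━┛         
  ┗━━━━━━━━━━━━━━━━━━━┛                         
                                                


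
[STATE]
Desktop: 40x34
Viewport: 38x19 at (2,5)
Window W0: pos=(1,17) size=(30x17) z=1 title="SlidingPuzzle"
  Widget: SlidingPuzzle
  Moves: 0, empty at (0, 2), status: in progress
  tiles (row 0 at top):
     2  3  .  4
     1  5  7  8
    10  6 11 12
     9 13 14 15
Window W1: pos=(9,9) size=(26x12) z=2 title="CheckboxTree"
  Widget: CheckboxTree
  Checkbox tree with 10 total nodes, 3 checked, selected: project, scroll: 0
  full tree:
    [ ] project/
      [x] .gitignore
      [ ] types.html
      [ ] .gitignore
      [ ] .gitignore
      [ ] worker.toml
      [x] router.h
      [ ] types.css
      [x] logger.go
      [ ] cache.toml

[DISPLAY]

                                      
                                      
                                      
                                      
       ┏━━━━━━━━━━━━━━━━━━━━━━━━┓     
       ┃ CheckboxTree           ┃     
       ┠────────────────────────┨     
       ┃>[-] project/           ┃     
       ┃   [x] .gitignore       ┃     
       ┃   [ ] types.html       ┃     
       ┃   [ ] .gitignore       ┃     
       ┃   [ ] .gitignore       ┃     
━━━━━━━┃   [ ] worker.toml      ┃     
 Slidin┃   [x] router.h         ┃     
───────┃   [ ] types.css        ┃     
┌────┬─┗━━━━━━━━━━━━━━━━━━━━━━━━┛     
│  2 │  3 │    │  4 │       ┃         
├────┼────┼────┼────┤       ┃         
│  1 │  5 │  7 │  8 │       ┃         


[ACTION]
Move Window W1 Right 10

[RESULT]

                                      
                                      
                                      
                                      
            ┏━━━━━━━━━━━━━━━━━━━━━━━━┓
            ┃ CheckboxTree           ┃
            ┠────────────────────────┨
            ┃>[-] project/           ┃
            ┃   [x] .gitignore       ┃
            ┃   [ ] types.html       ┃
            ┃   [ ] .gitignore       ┃
            ┃   [ ] .gitignore       ┃
━━━━━━━━━━━━┃   [ ] worker.toml      ┃
 SlidingPuzz┃   [x] router.h         ┃
────────────┃   [ ] types.css        ┃
┌────┬────┬─┗━━━━━━━━━━━━━━━━━━━━━━━━┛
│  2 │  3 │    │  4 │       ┃         
├────┼────┼────┼────┤       ┃         
│  1 │  5 │  7 │  8 │       ┃         


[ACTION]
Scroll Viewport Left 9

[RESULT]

                                      
                                      
                                      
                                      
              ┏━━━━━━━━━━━━━━━━━━━━━━━
              ┃ CheckboxTree          
              ┠───────────────────────
              ┃>[-] project/          
              ┃   [x] .gitignore      
              ┃   [ ] types.html      
              ┃   [ ] .gitignore      
              ┃   [ ] .gitignore      
 ┏━━━━━━━━━━━━┃   [ ] worker.toml     
 ┃ SlidingPuzz┃   [x] router.h        
 ┠────────────┃   [ ] types.css       
 ┃┌────┬────┬─┗━━━━━━━━━━━━━━━━━━━━━━━
 ┃│  2 │  3 │    │  4 │       ┃       
 ┃├────┼────┼────┼────┤       ┃       
 ┃│  1 │  5 │  7 │  8 │       ┃       


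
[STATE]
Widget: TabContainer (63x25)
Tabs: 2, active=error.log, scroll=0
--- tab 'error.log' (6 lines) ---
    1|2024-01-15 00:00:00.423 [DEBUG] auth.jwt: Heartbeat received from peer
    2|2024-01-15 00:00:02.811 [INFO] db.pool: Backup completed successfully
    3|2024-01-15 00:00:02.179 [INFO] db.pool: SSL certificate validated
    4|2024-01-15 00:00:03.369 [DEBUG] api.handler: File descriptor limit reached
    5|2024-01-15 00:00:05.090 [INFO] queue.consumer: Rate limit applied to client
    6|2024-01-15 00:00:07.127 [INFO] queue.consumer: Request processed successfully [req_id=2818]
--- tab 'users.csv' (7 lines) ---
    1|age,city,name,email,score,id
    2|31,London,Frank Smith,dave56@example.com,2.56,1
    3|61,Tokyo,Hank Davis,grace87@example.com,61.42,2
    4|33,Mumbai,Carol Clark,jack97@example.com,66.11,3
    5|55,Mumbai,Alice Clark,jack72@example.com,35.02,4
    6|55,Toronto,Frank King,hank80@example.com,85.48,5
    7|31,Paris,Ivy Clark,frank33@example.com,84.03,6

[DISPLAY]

[error.log]│ users.csv                                         
───────────────────────────────────────────────────────────────
2024-01-15 00:00:00.423 [DEBUG] auth.jwt: Heartbeat received fr
2024-01-15 00:00:02.811 [INFO] db.pool: Backup completed succes
2024-01-15 00:00:02.179 [INFO] db.pool: SSL certificate validat
2024-01-15 00:00:03.369 [DEBUG] api.handler: File descriptor li
2024-01-15 00:00:05.090 [INFO] queue.consumer: Rate limit appli
2024-01-15 00:00:07.127 [INFO] queue.consumer: Request processe
                                                               
                                                               
                                                               
                                                               
                                                               
                                                               
                                                               
                                                               
                                                               
                                                               
                                                               
                                                               
                                                               
                                                               
                                                               
                                                               
                                                               


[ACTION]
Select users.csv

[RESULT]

 error.log │[users.csv]                                        
───────────────────────────────────────────────────────────────
age,city,name,email,score,id                                   
31,London,Frank Smith,dave56@example.com,2.56,1                
61,Tokyo,Hank Davis,grace87@example.com,61.42,2                
33,Mumbai,Carol Clark,jack97@example.com,66.11,3               
55,Mumbai,Alice Clark,jack72@example.com,35.02,4               
55,Toronto,Frank King,hank80@example.com,85.48,5               
31,Paris,Ivy Clark,frank33@example.com,84.03,6                 
                                                               
                                                               
                                                               
                                                               
                                                               
                                                               
                                                               
                                                               
                                                               
                                                               
                                                               
                                                               
                                                               
                                                               
                                                               
                                                               


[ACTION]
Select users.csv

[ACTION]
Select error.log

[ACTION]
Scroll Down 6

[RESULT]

[error.log]│ users.csv                                         
───────────────────────────────────────────────────────────────
2024-01-15 00:00:07.127 [INFO] queue.consumer: Request processe
                                                               
                                                               
                                                               
                                                               
                                                               
                                                               
                                                               
                                                               
                                                               
                                                               
                                                               
                                                               
                                                               
                                                               
                                                               
                                                               
                                                               
                                                               
                                                               
                                                               
                                                               
                                                               


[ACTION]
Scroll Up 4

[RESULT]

[error.log]│ users.csv                                         
───────────────────────────────────────────────────────────────
2024-01-15 00:00:02.811 [INFO] db.pool: Backup completed succes
2024-01-15 00:00:02.179 [INFO] db.pool: SSL certificate validat
2024-01-15 00:00:03.369 [DEBUG] api.handler: File descriptor li
2024-01-15 00:00:05.090 [INFO] queue.consumer: Rate limit appli
2024-01-15 00:00:07.127 [INFO] queue.consumer: Request processe
                                                               
                                                               
                                                               
                                                               
                                                               
                                                               
                                                               
                                                               
                                                               
                                                               
                                                               
                                                               
                                                               
                                                               
                                                               
                                                               
                                                               
                                                               


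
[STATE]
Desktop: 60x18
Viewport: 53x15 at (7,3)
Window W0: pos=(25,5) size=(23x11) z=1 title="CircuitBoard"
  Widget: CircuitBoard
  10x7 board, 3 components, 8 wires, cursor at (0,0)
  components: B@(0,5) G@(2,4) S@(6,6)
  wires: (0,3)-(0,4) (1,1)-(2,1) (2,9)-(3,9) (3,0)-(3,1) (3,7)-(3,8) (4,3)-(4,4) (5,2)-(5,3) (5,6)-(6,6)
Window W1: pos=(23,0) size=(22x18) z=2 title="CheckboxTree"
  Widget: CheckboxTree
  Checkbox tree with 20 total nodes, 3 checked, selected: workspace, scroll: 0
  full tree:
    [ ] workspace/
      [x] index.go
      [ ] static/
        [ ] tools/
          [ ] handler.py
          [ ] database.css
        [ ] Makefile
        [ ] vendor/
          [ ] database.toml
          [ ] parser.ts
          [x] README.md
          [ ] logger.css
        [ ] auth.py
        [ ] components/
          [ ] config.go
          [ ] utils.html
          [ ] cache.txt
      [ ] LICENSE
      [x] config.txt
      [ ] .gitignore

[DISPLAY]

                ┃>[-] workspace/     ┃               
                ┃   [x] index.go     ┃               
                ┃   [-] static/      ┃━━┓            
                ┃     [ ] tools/     ┃  ┃            
                ┃       [ ] handler.p┃──┨            
                ┃       [ ] database.┃8 ┃            
                ┃     [ ] Makefile   ┃ ·┃            
                ┃     [-] vendor/    ┃  ┃            
                ┃       [ ] database.┃  ┃            
                ┃       [ ] parser.ts┃  ┃            
                ┃       [x] README.md┃ G┃            
                ┃       [ ] logger.cs┃  ┃            
                ┃     [ ] auth.py    ┃━━┛            
                ┃     [ ] components/┃               
                ┗━━━━━━━━━━━━━━━━━━━━┛               


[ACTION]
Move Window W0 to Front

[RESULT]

                ┃>[-] workspace/     ┃               
                ┃   [x] index.go     ┃               
                ┃ ┏━━━━━━━━━━━━━━━━━━━━━┓            
                ┃ ┃ CircuitBoard        ┃            
                ┃ ┠─────────────────────┨            
                ┃ ┃   0 1 2 3 4 5 6 7 8 ┃            
                ┃ ┃0  [.]          · ─ ·┃            
                ┃ ┃                     ┃            
                ┃ ┃1       ·            ┃            
                ┃ ┃        │            ┃            
                ┃ ┃2       ·           G┃            
                ┃ ┃                     ┃            
                ┃ ┗━━━━━━━━━━━━━━━━━━━━━┛            
                ┃     [ ] components/┃               
                ┗━━━━━━━━━━━━━━━━━━━━┛               


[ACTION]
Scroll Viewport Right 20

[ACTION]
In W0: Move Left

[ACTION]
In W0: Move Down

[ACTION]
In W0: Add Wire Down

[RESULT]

                ┃>[-] workspace/     ┃               
                ┃   [x] index.go     ┃               
                ┃ ┏━━━━━━━━━━━━━━━━━━━━━┓            
                ┃ ┃ CircuitBoard        ┃            
                ┃ ┠─────────────────────┨            
                ┃ ┃   0 1 2 3 4 5 6 7 8 ┃            
                ┃ ┃0               · ─ ·┃            
                ┃ ┃                     ┃            
                ┃ ┃1  [.]  ·            ┃            
                ┃ ┃    │   │            ┃            
                ┃ ┃2   ·   ·           G┃            
                ┃ ┃                     ┃            
                ┃ ┗━━━━━━━━━━━━━━━━━━━━━┛            
                ┃     [ ] components/┃               
                ┗━━━━━━━━━━━━━━━━━━━━┛               


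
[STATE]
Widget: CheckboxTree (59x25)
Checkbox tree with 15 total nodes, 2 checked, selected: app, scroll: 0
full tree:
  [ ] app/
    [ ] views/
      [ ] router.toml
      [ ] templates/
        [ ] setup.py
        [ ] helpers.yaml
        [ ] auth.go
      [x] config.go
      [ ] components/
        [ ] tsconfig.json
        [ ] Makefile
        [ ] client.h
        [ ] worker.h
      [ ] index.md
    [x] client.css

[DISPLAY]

>[-] app/                                                  
   [-] views/                                              
     [ ] router.toml                                       
     [ ] templates/                                        
       [ ] setup.py                                        
       [ ] helpers.yaml                                    
       [ ] auth.go                                         
     [x] config.go                                         
     [ ] components/                                       
       [ ] tsconfig.json                                   
       [ ] Makefile                                        
       [ ] client.h                                        
       [ ] worker.h                                        
     [ ] index.md                                          
   [x] client.css                                          
                                                           
                                                           
                                                           
                                                           
                                                           
                                                           
                                                           
                                                           
                                                           
                                                           


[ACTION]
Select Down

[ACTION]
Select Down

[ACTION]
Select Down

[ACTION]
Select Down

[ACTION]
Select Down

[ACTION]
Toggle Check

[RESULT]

 [-] app/                                                  
   [-] views/                                              
     [ ] router.toml                                       
     [-] templates/                                        
       [ ] setup.py                                        
>      [x] helpers.yaml                                    
       [ ] auth.go                                         
     [x] config.go                                         
     [ ] components/                                       
       [ ] tsconfig.json                                   
       [ ] Makefile                                        
       [ ] client.h                                        
       [ ] worker.h                                        
     [ ] index.md                                          
   [x] client.css                                          
                                                           
                                                           
                                                           
                                                           
                                                           
                                                           
                                                           
                                                           
                                                           
                                                           


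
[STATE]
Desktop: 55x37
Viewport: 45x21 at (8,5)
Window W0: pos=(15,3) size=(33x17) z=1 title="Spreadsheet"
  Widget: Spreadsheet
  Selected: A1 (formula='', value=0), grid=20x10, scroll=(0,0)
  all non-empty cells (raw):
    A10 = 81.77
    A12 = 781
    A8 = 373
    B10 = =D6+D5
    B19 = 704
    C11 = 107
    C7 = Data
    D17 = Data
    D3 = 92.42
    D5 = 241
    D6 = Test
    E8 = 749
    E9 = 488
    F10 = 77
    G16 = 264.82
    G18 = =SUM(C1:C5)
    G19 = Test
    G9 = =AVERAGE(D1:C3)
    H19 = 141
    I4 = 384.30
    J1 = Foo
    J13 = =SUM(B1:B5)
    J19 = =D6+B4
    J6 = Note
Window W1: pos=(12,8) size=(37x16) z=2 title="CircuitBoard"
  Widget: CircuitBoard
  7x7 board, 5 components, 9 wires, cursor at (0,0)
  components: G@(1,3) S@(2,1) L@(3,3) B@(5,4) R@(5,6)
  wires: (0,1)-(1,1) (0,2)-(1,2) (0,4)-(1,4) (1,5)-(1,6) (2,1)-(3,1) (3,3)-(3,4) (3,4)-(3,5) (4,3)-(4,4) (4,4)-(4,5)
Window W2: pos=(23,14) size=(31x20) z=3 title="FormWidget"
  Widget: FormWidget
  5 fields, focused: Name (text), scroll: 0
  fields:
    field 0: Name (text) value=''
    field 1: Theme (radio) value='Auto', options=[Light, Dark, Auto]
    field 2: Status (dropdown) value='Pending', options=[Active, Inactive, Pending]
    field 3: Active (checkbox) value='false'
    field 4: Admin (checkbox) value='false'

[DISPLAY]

       ┠───────────────────────────────┨     
       ┃A1:                            ┃     
       ┃       A       B       C       ┃     
    ┏━━━━━━━━━━━━━━━━━━━━━━━━━━━━━━━━━━━┓    
    ┃ CircuitBoard                      ┃    
    ┠───────────────────────────────────┨    
    ┃   0 1 2 3 4 5 6                   ┃    
    ┃0  [.]  ·   ·       ·              ┃    
    ┃        │   │       │              ┃    
    ┃1       · ┏━━━━━━━━━━━━━━━━━━━━━━━━━━━━━
    ┃          ┃ FormWidget                  
    ┃2       S ┠─────────────────────────────
    ┃        │ ┃> Name:       [             ]
    ┃3       · ┃  Theme:      ( ) Light  ( ) 
    ┃          ┃  Status:     [Pending     ▼]
    ┃4         ┃  Active:     [ ]            
    ┃          ┃  Admin:      [ ]            
    ┃5         ┃                             
    ┗━━━━━━━━━━┃                             
               ┃                             
               ┃                             


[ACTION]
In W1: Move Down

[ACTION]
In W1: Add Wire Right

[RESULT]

       ┠───────────────────────────────┨     
       ┃A1:                            ┃     
       ┃       A       B       C       ┃     
    ┏━━━━━━━━━━━━━━━━━━━━━━━━━━━━━━━━━━━┓    
    ┃ CircuitBoard                      ┃    
    ┠───────────────────────────────────┨    
    ┃   0 1 2 3 4 5 6                   ┃    
    ┃0       ·   ·       ·              ┃    
    ┃        │   │       │              ┃    
    ┃1  [.]─ · ┏━━━━━━━━━━━━━━━━━━━━━━━━━━━━━
    ┃          ┃ FormWidget                  
    ┃2       S ┠─────────────────────────────
    ┃        │ ┃> Name:       [             ]
    ┃3       · ┃  Theme:      ( ) Light  ( ) 
    ┃          ┃  Status:     [Pending     ▼]
    ┃4         ┃  Active:     [ ]            
    ┃          ┃  Admin:      [ ]            
    ┃5         ┃                             
    ┗━━━━━━━━━━┃                             
               ┃                             
               ┃                             


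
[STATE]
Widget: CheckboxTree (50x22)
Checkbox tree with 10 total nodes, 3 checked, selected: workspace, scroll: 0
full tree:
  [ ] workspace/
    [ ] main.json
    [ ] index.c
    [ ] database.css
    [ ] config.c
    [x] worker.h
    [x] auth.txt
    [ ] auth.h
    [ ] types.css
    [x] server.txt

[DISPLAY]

>[-] workspace/                                   
   [ ] main.json                                  
   [ ] index.c                                    
   [ ] database.css                               
   [ ] config.c                                   
   [x] worker.h                                   
   [x] auth.txt                                   
   [ ] auth.h                                     
   [ ] types.css                                  
   [x] server.txt                                 
                                                  
                                                  
                                                  
                                                  
                                                  
                                                  
                                                  
                                                  
                                                  
                                                  
                                                  
                                                  


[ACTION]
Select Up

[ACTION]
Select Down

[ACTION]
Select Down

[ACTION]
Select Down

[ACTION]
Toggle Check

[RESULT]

 [-] workspace/                                   
   [ ] main.json                                  
   [ ] index.c                                    
>  [x] database.css                               
   [ ] config.c                                   
   [x] worker.h                                   
   [x] auth.txt                                   
   [ ] auth.h                                     
   [ ] types.css                                  
   [x] server.txt                                 
                                                  
                                                  
                                                  
                                                  
                                                  
                                                  
                                                  
                                                  
                                                  
                                                  
                                                  
                                                  


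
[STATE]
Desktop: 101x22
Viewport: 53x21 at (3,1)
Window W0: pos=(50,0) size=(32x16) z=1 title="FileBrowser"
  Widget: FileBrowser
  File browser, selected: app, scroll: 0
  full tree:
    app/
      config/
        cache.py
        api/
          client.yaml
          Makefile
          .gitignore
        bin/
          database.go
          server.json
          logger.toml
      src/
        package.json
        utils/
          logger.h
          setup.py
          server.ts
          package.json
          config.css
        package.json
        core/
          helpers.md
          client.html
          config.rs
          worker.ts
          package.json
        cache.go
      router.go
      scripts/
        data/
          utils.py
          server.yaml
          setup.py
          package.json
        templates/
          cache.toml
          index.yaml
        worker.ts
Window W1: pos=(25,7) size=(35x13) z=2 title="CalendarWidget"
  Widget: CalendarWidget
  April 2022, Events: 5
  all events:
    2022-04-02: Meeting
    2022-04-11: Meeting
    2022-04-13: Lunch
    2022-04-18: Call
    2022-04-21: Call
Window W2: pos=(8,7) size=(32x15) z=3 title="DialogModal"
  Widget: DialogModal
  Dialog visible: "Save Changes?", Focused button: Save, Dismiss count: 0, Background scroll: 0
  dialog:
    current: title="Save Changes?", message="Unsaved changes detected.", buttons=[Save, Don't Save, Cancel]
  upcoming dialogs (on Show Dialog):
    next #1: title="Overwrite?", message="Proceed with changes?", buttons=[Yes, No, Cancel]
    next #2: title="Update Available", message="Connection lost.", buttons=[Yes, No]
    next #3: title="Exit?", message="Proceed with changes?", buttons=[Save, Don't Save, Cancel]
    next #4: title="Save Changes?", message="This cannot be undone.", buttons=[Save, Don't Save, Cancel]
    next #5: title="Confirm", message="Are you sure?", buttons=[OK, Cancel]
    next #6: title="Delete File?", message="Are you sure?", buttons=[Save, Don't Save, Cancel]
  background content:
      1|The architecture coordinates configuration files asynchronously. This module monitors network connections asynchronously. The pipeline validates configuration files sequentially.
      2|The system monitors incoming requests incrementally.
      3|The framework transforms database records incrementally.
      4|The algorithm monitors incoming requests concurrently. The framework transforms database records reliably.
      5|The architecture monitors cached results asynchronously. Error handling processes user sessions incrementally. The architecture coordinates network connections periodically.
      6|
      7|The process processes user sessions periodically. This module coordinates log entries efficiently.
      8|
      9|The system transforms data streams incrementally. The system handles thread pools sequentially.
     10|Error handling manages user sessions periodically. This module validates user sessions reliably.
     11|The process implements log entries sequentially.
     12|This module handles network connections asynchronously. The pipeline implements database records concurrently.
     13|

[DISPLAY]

                                               ┃ File
                                               ┠─────
                                               ┃> [-]
                                               ┃    [
                                               ┃    [
                                               ┃    r
     ┏━━━━━━━━━━━━━━━━━━━━━━━━━━━━━━┓━━━━━━━━━━━━━━━━
     ┃ DialogModal                  ┃t               
     ┠──────────────────────────────┨────────────────
     ┃The architecture coordinates c┃ril 2022        
     ┃The system monitors incoming r┃ Sa Su          
     ┃The framework transforms datab┃  2*  3         
     ┃Th┌────────────────────────┐in┃  9 10          
     ┃Th│     Save Changes?      │ch┃15 16 17        
     ┃  │Unsaved changes detected│  ┃22 23 24        
     ┃Th│[Save]  Don't Save   Can│es┃ 30             
     ┃  └────────────────────────┘  ┃                
     ┃The system transforms data str┃                
     ┃Error handling manages user se┃━━━━━━━━━━━━━━━━
     ┃The process implements log ent┃                
     ┗━━━━━━━━━━━━━━━━━━━━━━━━━━━━━━┛                


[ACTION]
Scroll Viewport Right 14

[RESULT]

                                 ┃ FileBrowser       
                                 ┠───────────────────
                                 ┃> [-] app/         
                                 ┃    [+] config/    
                                 ┃    [+] src/       
                                 ┃    router.go      
━━━━━━━━━━━━━━━━━━━━━━┓━━━━━━━━━━━━━━━━━━━┓cripts/   
odal                  ┃t                  ┃          
──────────────────────┨───────────────────┨          
itecture coordinates c┃ril 2022           ┃          
em monitors incoming r┃ Sa Su             ┃          
ework transforms datab┃  2*  3            ┃          
───────────────────┐in┃  9 10             ┃          
Save Changes?      │ch┃15 16 17           ┃          
ed changes detected│  ┃22 23 24           ┃━━━━━━━━━━
]  Don't Save   Can│es┃ 30                ┃          
───────────────────┘  ┃                   ┃          
em transforms data str┃                   ┃          
ndling manages user se┃━━━━━━━━━━━━━━━━━━━┛          
ess implements log ent┃                              
━━━━━━━━━━━━━━━━━━━━━━┛                              


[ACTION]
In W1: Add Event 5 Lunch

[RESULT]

                                 ┃ FileBrowser       
                                 ┠───────────────────
                                 ┃> [-] app/         
                                 ┃    [+] config/    
                                 ┃    [+] src/       
                                 ┃    router.go      
━━━━━━━━━━━━━━━━━━━━━━┓━━━━━━━━━━━━━━━━━━━┓cripts/   
odal                  ┃t                  ┃          
──────────────────────┨───────────────────┨          
itecture coordinates c┃ril 2022           ┃          
em monitors incoming r┃ Sa Su             ┃          
ework transforms datab┃  2*  3            ┃          
───────────────────┐in┃8  9 10            ┃          
Save Changes?      │ch┃15 16 17           ┃          
ed changes detected│  ┃22 23 24           ┃━━━━━━━━━━
]  Don't Save   Can│es┃ 30                ┃          
───────────────────┘  ┃                   ┃          
em transforms data str┃                   ┃          
ndling manages user se┃━━━━━━━━━━━━━━━━━━━┛          
ess implements log ent┃                              
━━━━━━━━━━━━━━━━━━━━━━┛                              


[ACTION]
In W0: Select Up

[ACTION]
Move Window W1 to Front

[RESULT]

                                 ┃ FileBrowser       
                                 ┠───────────────────
                                 ┃> [-] app/         
                                 ┃    [+] config/    
                                 ┃    [+] src/       
                                 ┃    router.go      
━━━━━━━━┏━━━━━━━━━━━━━━━━━━━━━━━━━━━━━━━━━┓cripts/   
odal    ┃ CalendarWidget                  ┃          
────────┠─────────────────────────────────┨          
itecture┃            April 2022           ┃          
em monit┃Mo Tu We Th Fr Sa Su             ┃          
ework tr┃             1  2*  3            ┃          
────────┃ 4  5*  6  7  8  9 10            ┃          
Save Cha┃11* 12 13* 14 15 16 17           ┃          
ed chang┃18* 19 20 21* 22 23 24           ┃━━━━━━━━━━
]  Don't┃25 26 27 28 29 30                ┃          
────────┃                                 ┃          
em trans┃                                 ┃          
ndling m┗━━━━━━━━━━━━━━━━━━━━━━━━━━━━━━━━━┛          
ess implements log ent┃                              
━━━━━━━━━━━━━━━━━━━━━━┛                              
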